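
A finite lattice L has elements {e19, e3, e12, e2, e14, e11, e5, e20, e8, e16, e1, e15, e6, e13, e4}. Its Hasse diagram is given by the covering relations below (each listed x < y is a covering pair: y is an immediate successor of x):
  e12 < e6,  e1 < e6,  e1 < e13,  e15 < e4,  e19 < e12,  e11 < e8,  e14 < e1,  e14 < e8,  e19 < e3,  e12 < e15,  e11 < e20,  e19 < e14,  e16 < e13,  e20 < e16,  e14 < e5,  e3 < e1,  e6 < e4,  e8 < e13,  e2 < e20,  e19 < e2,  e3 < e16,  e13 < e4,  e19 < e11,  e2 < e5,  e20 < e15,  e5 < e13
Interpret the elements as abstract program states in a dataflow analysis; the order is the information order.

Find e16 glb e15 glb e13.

e20

Common lower bounds of {e16, e15, e13}: e11, e19, e2, e20.
The greatest among these is e20.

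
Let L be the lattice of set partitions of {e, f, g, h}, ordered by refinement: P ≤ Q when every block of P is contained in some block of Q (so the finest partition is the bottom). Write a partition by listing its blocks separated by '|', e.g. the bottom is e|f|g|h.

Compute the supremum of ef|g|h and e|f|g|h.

ef|g|h

The join of ef|g|h and e|f|g|h merges any blocks that overlap across the partitions, giving ef|g|h.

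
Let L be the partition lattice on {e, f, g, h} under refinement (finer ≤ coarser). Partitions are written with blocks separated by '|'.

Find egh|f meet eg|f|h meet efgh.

The meet (common refinement) of egh|f, eg|f|h, efgh intersects blocks pairwise, giving eg|f|h.

eg|f|h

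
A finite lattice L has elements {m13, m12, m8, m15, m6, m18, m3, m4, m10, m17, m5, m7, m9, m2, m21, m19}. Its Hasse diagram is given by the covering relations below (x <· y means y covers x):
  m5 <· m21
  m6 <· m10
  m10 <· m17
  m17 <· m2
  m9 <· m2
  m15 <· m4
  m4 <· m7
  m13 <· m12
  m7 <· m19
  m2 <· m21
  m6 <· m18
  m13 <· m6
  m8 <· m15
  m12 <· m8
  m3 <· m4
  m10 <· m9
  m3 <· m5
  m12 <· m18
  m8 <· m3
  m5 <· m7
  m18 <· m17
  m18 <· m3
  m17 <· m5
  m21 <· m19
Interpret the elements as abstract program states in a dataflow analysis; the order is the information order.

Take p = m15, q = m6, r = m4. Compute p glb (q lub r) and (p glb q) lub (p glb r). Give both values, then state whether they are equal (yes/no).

q lub r = m4, so p glb (q lub r) = m15 glb m4 = m15.
p glb q = m13 and p glb r = m15, so (p glb q) lub (p glb r) = m13 lub m15 = m15.
Equal: yes.

m15; m15; yes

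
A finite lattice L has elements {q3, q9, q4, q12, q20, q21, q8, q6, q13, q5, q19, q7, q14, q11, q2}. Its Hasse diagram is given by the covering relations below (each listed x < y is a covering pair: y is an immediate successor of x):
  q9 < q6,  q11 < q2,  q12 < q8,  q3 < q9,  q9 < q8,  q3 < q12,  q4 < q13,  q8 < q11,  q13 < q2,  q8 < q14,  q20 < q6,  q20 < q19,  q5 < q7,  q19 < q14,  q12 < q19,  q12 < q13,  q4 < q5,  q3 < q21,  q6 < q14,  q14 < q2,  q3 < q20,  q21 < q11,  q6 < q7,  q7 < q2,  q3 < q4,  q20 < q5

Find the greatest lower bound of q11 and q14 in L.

q8

Common lower bounds of {q11, q14}: q12, q3, q8, q9.
The greatest among these is q8.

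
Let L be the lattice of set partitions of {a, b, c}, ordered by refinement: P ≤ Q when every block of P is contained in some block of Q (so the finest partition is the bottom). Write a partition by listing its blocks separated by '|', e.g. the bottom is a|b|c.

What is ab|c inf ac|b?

The meet (common refinement) of ab|c and ac|b intersects blocks pairwise, giving a|b|c.

a|b|c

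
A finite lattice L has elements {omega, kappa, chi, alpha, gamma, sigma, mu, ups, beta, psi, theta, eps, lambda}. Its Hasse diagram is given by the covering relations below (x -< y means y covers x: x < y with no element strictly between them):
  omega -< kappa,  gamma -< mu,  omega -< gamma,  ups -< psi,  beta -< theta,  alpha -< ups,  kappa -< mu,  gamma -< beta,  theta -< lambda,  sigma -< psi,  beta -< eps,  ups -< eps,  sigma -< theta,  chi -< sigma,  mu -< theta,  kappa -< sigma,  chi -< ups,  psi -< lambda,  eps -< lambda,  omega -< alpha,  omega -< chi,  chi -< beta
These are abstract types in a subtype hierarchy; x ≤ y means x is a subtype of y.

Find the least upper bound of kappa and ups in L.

Common upper bounds of {kappa, ups}: lambda, psi.
The least among these is psi.

psi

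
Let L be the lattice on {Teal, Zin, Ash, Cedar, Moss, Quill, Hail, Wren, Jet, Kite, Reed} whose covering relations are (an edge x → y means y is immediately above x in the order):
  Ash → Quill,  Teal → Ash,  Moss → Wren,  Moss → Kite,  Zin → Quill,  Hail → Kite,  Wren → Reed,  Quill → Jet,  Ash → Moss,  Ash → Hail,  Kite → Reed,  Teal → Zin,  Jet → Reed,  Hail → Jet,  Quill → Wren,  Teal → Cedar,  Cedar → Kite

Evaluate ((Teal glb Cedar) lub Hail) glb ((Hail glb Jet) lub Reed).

Hail

Teal ∧ Cedar = Teal
Teal ∨ Hail = Hail
Hail ∧ Jet = Hail
Hail ∨ Reed = Reed
Hail ∧ Reed = Hail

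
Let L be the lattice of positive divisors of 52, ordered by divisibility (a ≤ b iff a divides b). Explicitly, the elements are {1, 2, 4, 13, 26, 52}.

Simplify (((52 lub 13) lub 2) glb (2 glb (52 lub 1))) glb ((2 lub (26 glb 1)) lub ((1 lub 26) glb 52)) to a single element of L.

52 ∨ 13 = 52
52 ∨ 2 = 52
52 ∨ 1 = 52
2 ∧ 52 = 2
52 ∧ 2 = 2
26 ∧ 1 = 1
2 ∨ 1 = 2
1 ∨ 26 = 26
26 ∧ 52 = 26
2 ∨ 26 = 26
2 ∧ 26 = 2

2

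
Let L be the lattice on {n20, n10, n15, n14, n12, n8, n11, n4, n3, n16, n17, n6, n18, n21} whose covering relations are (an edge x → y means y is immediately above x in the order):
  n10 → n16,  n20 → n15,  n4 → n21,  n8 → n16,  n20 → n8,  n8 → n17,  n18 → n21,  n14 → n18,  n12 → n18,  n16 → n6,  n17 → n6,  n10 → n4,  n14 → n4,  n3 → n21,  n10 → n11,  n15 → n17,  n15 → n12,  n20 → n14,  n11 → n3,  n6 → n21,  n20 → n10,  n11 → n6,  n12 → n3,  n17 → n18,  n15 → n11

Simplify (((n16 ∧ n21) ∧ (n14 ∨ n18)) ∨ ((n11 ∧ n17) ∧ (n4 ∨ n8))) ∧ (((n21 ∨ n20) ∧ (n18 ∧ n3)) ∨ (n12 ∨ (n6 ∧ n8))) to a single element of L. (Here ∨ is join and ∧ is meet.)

n17

n16 ∧ n21 = n16
n14 ∨ n18 = n18
n16 ∧ n18 = n8
n11 ∧ n17 = n15
n4 ∨ n8 = n21
n15 ∧ n21 = n15
n8 ∨ n15 = n17
n21 ∨ n20 = n21
n18 ∧ n3 = n12
n21 ∧ n12 = n12
n6 ∧ n8 = n8
n12 ∨ n8 = n18
n12 ∨ n18 = n18
n17 ∧ n18 = n17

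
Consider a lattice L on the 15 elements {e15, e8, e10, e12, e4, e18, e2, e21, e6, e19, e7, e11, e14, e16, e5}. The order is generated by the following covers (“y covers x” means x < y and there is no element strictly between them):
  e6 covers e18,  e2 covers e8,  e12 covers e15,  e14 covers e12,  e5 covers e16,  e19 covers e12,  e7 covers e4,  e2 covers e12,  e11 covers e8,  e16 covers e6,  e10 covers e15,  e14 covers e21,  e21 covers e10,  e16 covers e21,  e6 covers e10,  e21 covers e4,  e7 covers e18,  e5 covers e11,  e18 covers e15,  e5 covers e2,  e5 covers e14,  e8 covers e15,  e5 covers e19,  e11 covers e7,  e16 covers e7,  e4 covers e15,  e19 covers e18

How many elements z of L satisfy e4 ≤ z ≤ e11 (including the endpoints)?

3

The interval [e4, e11] = {e11, e4, e7}, which has 3 elements.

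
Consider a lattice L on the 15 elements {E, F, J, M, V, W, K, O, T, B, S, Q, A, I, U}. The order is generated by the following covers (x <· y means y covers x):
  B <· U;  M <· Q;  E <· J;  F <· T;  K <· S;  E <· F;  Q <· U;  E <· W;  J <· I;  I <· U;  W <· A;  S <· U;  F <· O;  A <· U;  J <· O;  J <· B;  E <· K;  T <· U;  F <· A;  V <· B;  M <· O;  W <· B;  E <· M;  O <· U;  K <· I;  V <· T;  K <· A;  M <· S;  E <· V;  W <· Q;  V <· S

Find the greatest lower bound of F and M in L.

Common lower bounds of {F, M}: E.
The greatest among these is E.

E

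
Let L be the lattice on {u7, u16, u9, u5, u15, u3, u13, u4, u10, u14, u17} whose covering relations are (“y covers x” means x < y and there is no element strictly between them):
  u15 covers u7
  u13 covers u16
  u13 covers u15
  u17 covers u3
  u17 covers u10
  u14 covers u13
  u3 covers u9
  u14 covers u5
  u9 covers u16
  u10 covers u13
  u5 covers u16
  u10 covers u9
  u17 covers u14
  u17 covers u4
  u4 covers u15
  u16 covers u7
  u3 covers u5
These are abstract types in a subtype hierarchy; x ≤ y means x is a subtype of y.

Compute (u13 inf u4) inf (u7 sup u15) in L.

u15

u13 ∧ u4 = u15
u7 ∨ u15 = u15
u15 ∧ u15 = u15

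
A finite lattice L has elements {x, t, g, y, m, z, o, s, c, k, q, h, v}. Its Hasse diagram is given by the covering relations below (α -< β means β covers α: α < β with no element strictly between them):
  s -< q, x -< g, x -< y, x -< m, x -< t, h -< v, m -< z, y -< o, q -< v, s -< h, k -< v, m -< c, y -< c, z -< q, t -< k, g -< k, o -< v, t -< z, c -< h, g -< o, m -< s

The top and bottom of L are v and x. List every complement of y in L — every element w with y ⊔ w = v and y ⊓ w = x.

Need w with y ∨ w = v and y ∧ w = x.
Checking each element gives: k, q, t, z.

k, q, t, z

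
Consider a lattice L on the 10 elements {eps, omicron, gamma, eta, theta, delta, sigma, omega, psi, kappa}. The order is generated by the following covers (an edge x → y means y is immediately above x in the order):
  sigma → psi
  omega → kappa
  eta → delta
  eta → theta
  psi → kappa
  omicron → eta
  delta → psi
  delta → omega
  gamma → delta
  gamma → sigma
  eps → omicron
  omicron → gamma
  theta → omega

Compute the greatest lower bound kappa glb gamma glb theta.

Common lower bounds of {kappa, gamma, theta}: eps, omicron.
The greatest among these is omicron.

omicron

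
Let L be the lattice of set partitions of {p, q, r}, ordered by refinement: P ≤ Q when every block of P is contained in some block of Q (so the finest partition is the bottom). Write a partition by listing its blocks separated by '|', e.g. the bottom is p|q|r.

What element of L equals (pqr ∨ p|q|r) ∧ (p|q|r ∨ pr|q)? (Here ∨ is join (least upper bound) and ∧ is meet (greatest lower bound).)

pqr ∨ p|q|r = pqr
p|q|r ∨ pr|q = pr|q
pqr ∧ pr|q = pr|q

pr|q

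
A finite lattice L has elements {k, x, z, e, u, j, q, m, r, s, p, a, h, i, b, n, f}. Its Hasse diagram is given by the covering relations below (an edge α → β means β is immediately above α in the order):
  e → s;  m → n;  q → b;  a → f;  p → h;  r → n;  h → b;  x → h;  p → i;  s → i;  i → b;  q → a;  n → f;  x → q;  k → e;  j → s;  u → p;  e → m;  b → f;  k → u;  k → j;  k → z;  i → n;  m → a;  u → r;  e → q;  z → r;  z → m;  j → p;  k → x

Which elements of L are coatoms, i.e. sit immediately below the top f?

a, b, n

The coatoms are exactly the elements covered by f: a, b, n.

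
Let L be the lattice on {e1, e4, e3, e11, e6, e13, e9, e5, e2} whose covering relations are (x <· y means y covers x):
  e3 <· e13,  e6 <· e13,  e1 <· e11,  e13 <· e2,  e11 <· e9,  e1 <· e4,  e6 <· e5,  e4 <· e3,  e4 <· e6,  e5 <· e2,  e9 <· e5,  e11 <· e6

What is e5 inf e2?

Common lower bounds of {e5, e2}: e1, e11, e4, e5, e6, e9.
The greatest among these is e5.

e5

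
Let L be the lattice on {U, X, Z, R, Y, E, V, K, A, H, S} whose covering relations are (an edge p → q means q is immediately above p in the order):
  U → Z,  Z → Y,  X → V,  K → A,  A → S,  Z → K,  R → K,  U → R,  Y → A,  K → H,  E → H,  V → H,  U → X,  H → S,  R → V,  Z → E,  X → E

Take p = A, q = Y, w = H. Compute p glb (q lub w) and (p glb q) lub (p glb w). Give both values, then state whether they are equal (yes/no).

q lub w = S, so p glb (q lub w) = A glb S = A.
p glb q = Y and p glb w = K, so (p glb q) lub (p glb w) = Y lub K = A.
Equal: yes.

A; A; yes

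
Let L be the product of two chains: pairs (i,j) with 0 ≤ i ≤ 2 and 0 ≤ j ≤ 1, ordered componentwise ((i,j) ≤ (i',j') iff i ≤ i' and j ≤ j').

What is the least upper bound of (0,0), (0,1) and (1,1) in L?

(1,1)

Common upper bounds of {(0,0), (0,1), (1,1)}: (1,1), (2,1).
The least among these is (1,1).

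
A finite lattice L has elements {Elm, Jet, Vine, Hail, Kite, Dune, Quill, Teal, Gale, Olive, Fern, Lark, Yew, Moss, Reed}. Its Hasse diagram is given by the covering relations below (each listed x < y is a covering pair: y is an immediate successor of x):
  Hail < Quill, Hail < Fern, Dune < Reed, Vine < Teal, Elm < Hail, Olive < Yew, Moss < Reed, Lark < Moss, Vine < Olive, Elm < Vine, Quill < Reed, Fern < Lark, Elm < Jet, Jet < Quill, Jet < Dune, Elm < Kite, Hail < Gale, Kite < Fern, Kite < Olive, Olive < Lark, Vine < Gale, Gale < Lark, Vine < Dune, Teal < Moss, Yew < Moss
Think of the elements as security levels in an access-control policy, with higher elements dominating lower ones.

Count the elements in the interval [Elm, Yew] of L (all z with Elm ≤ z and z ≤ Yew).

The interval [Elm, Yew] = {Elm, Kite, Olive, Vine, Yew}, which has 5 elements.

5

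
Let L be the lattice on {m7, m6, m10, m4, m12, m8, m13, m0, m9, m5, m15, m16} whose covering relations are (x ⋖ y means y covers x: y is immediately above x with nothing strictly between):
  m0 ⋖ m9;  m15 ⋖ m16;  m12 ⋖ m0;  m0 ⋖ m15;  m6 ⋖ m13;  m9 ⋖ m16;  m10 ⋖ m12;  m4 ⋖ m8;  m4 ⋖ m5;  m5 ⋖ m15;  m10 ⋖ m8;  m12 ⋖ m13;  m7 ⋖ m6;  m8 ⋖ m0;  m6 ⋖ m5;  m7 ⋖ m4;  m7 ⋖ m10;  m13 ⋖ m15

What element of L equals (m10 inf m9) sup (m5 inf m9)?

m10 ∧ m9 = m10
m5 ∧ m9 = m4
m10 ∨ m4 = m8

m8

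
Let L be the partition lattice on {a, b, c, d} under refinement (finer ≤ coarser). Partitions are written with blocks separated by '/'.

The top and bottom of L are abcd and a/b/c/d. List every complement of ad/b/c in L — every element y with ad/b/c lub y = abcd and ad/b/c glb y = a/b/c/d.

Need y with ad/b/c ∨ y = abcd and ad/b/c ∧ y = a/b/c/d.
Checking each element gives: a/bcd, ab/cd, abc/d, ac/bd.

a/bcd, ab/cd, abc/d, ac/bd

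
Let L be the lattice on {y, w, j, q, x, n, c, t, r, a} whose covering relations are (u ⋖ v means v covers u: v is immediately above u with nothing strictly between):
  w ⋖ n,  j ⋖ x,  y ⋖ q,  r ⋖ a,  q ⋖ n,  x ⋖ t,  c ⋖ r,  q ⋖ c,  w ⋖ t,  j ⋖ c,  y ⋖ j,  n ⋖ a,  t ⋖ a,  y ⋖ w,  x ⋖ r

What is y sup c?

Common upper bounds of {y, c}: a, c, r.
The least among these is c.

c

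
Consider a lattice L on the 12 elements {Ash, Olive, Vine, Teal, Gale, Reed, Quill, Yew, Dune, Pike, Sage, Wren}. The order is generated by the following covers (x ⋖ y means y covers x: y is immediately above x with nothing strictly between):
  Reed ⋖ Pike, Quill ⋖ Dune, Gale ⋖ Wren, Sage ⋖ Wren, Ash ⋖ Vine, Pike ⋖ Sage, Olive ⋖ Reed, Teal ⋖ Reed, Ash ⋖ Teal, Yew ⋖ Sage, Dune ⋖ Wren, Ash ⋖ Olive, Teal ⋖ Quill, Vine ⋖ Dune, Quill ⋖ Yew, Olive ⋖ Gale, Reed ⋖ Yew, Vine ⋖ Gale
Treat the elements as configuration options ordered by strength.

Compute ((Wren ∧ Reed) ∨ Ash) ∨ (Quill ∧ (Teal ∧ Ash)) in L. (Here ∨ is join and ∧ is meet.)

Reed

Wren ∧ Reed = Reed
Reed ∨ Ash = Reed
Teal ∧ Ash = Ash
Quill ∧ Ash = Ash
Reed ∨ Ash = Reed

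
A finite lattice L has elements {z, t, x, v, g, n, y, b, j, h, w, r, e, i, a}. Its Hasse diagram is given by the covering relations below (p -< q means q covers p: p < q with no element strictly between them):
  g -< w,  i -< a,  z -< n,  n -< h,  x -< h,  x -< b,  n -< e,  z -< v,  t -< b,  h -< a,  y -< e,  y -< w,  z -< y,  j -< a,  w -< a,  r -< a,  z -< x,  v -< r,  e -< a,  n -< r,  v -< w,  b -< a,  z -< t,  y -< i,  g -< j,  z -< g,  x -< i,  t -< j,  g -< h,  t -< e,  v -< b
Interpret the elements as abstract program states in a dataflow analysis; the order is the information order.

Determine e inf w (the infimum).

Common lower bounds of {e, w}: y, z.
The greatest among these is y.

y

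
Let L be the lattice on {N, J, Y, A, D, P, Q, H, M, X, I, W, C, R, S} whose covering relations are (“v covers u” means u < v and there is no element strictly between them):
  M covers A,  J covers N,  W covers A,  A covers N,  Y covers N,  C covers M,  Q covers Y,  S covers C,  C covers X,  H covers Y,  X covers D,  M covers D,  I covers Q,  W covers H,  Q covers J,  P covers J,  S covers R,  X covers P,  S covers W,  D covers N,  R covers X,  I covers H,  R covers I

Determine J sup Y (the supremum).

Q

Common upper bounds of {J, Y}: I, Q, R, S.
The least among these is Q.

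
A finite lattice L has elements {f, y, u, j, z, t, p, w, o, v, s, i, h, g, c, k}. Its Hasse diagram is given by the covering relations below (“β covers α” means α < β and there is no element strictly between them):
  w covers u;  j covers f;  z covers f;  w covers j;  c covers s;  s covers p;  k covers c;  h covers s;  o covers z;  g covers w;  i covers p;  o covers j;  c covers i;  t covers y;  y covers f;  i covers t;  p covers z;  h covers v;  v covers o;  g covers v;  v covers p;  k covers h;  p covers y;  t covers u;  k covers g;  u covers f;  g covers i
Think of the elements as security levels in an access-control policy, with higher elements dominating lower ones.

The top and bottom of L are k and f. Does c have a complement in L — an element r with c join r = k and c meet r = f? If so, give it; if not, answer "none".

Need r with c ∨ r = k and c ∧ r = f.
Checking each element gives: j.

j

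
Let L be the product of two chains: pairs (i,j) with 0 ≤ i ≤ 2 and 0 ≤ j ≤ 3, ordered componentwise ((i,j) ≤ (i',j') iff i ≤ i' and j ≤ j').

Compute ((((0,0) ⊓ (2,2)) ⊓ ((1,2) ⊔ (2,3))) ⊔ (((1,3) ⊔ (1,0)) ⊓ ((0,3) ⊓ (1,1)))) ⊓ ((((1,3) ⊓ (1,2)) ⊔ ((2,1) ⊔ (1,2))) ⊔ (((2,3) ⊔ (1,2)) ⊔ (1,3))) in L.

(0,1)

(0,0) ∧ (2,2) = (0,0)
(1,2) ∨ (2,3) = (2,3)
(0,0) ∧ (2,3) = (0,0)
(1,3) ∨ (1,0) = (1,3)
(0,3) ∧ (1,1) = (0,1)
(1,3) ∧ (0,1) = (0,1)
(0,0) ∨ (0,1) = (0,1)
(1,3) ∧ (1,2) = (1,2)
(2,1) ∨ (1,2) = (2,2)
(1,2) ∨ (2,2) = (2,2)
(2,3) ∨ (1,2) = (2,3)
(2,3) ∨ (1,3) = (2,3)
(2,2) ∨ (2,3) = (2,3)
(0,1) ∧ (2,3) = (0,1)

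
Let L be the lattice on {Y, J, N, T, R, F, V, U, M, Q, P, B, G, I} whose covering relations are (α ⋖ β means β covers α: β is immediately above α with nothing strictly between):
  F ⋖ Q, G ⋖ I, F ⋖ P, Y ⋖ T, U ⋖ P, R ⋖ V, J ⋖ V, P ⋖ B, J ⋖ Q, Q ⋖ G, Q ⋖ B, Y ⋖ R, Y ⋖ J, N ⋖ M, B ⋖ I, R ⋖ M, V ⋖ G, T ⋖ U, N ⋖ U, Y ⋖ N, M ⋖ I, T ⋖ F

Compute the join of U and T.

Common upper bounds of {U, T}: B, I, P, U.
The least among these is U.

U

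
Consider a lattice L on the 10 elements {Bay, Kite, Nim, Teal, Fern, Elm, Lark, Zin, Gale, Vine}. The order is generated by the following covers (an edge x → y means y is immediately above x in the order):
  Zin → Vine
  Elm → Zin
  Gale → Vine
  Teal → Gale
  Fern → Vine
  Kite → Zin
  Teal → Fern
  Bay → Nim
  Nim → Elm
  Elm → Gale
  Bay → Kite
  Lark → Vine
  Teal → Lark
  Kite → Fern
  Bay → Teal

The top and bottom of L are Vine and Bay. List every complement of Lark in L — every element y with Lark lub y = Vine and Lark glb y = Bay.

Need y with Lark ∨ y = Vine and Lark ∧ y = Bay.
Checking each element gives: Elm, Kite, Nim, Zin.

Elm, Kite, Nim, Zin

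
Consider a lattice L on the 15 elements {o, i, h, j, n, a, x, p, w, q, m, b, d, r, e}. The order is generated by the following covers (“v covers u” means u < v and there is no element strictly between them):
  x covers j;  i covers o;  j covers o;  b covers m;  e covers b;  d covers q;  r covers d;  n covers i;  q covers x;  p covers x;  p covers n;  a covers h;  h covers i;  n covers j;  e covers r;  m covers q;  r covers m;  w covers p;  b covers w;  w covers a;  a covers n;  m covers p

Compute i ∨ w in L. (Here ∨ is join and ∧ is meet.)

i ∨ w = w

w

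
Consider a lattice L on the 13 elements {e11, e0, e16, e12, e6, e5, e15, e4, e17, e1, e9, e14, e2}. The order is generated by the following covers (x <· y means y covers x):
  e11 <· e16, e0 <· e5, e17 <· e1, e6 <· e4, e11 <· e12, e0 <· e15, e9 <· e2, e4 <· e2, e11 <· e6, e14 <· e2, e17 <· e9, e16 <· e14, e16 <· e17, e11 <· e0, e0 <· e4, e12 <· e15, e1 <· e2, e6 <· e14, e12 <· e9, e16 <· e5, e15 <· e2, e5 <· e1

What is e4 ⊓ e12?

Common lower bounds of {e4, e12}: e11.
The greatest among these is e11.

e11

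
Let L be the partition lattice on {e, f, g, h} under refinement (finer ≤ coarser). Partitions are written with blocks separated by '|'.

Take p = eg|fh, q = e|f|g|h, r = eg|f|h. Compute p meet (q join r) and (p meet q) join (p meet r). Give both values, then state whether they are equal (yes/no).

q join r = eg|f|h, so p meet (q join r) = eg|fh meet eg|f|h = eg|f|h.
p meet q = e|f|g|h and p meet r = eg|f|h, so (p meet q) join (p meet r) = e|f|g|h join eg|f|h = eg|f|h.
Equal: yes.

eg|f|h; eg|f|h; yes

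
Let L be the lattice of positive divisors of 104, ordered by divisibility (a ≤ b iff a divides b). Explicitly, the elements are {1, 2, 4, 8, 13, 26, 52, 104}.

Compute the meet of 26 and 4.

Common lower bounds of {26, 4}: 1, 2.
The greatest among these is 2.

2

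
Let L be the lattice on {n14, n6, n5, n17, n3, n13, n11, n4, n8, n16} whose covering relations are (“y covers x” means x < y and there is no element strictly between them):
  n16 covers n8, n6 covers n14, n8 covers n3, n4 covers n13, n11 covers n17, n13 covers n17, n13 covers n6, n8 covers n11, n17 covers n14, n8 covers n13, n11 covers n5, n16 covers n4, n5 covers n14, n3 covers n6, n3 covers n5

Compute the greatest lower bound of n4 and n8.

n13

Common lower bounds of {n4, n8}: n13, n14, n17, n6.
The greatest among these is n13.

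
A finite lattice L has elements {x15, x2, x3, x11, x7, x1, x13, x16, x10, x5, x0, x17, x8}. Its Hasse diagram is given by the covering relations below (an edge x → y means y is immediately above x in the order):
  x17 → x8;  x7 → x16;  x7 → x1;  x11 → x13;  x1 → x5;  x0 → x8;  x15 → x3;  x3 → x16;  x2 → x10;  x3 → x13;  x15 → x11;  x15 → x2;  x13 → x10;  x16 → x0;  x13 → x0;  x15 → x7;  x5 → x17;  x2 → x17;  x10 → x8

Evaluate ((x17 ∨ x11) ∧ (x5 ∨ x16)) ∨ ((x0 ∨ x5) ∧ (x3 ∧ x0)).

x17 ∨ x11 = x8
x5 ∨ x16 = x8
x8 ∧ x8 = x8
x0 ∨ x5 = x8
x3 ∧ x0 = x3
x8 ∧ x3 = x3
x8 ∨ x3 = x8

x8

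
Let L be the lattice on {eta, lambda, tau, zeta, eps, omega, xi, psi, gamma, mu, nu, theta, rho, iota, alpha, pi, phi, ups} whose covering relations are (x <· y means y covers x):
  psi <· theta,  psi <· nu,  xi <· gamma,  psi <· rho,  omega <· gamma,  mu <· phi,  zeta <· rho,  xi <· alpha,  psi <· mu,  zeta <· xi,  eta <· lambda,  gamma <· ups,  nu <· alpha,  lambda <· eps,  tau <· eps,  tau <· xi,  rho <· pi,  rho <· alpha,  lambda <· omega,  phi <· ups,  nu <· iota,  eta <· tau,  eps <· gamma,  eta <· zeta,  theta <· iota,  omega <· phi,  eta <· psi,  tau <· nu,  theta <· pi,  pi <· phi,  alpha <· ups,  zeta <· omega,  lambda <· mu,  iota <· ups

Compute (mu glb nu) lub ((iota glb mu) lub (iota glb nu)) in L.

nu

mu ∧ nu = psi
iota ∧ mu = psi
iota ∧ nu = nu
psi ∨ nu = nu
psi ∨ nu = nu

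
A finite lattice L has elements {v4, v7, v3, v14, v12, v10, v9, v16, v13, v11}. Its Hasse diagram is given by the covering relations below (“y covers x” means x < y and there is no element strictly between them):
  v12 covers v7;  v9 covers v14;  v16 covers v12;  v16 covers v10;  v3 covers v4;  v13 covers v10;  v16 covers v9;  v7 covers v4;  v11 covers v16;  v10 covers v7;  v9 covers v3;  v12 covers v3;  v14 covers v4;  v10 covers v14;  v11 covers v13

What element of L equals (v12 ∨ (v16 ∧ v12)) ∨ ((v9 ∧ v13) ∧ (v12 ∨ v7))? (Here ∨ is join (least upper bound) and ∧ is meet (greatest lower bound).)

v16 ∧ v12 = v12
v12 ∨ v12 = v12
v9 ∧ v13 = v14
v12 ∨ v7 = v12
v14 ∧ v12 = v4
v12 ∨ v4 = v12

v12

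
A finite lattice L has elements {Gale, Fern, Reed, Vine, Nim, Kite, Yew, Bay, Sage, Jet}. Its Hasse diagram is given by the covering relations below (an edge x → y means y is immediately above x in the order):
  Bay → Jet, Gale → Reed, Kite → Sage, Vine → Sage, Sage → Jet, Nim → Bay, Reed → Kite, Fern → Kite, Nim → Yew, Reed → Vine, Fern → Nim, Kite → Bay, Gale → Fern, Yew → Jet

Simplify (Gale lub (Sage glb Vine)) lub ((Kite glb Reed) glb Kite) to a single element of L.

Sage ∧ Vine = Vine
Gale ∨ Vine = Vine
Kite ∧ Reed = Reed
Reed ∧ Kite = Reed
Vine ∨ Reed = Vine

Vine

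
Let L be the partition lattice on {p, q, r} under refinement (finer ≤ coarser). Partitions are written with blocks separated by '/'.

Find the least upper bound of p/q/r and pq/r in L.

The join of p/q/r and pq/r merges any blocks that overlap across the partitions, giving pq/r.

pq/r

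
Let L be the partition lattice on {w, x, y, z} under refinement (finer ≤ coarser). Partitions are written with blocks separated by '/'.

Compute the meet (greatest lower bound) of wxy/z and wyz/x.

wy/x/z

Common lower bounds of {wxy/z, wyz/x}: w/x/y/z, wy/x/z.
The greatest among these is wy/x/z.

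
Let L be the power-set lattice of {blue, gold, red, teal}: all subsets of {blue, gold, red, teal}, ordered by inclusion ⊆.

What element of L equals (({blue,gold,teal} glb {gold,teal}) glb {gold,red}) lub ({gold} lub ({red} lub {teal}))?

{gold,red,teal}

{blue,gold,teal} ∧ {gold,teal} = {gold,teal}
{gold,teal} ∧ {gold,red} = {gold}
{red} ∨ {teal} = {red,teal}
{gold} ∨ {red,teal} = {gold,red,teal}
{gold} ∨ {gold,red,teal} = {gold,red,teal}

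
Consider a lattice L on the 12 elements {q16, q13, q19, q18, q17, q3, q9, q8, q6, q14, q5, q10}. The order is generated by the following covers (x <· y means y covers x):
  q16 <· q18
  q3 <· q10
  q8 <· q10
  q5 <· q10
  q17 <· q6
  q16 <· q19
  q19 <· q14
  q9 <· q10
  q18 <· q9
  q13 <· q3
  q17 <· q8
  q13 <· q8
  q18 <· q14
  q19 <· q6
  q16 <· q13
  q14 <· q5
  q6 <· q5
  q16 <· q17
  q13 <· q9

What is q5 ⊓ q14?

Common lower bounds of {q5, q14}: q14, q16, q18, q19.
The greatest among these is q14.

q14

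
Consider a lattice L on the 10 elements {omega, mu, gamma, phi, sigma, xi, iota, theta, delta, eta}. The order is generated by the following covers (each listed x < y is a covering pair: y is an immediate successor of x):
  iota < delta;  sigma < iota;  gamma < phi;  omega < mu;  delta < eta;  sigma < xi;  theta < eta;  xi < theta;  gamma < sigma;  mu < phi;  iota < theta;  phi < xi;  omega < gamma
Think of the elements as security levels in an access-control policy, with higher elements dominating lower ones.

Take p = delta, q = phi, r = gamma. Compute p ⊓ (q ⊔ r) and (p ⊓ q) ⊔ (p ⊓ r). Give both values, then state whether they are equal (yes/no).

gamma; gamma; yes

q ⊔ r = phi, so p ⊓ (q ⊔ r) = delta ⊓ phi = gamma.
p ⊓ q = gamma and p ⊓ r = gamma, so (p ⊓ q) ⊔ (p ⊓ r) = gamma ⊔ gamma = gamma.
Equal: yes.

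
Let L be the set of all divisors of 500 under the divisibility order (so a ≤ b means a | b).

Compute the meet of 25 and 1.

In the divisibility order, the meet is the greatest common divisor: gcd(25, 1) = 1.

1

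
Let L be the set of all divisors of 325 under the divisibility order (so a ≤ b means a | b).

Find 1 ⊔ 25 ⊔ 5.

25

In the divisibility order, the join is the least common multiple: lcm(1, 25, 5) = 25.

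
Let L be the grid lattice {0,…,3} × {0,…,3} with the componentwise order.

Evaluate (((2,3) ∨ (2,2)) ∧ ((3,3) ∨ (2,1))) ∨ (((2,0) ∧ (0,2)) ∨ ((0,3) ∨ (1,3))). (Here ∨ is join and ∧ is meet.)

(2,3) ∨ (2,2) = (2,3)
(3,3) ∨ (2,1) = (3,3)
(2,3) ∧ (3,3) = (2,3)
(2,0) ∧ (0,2) = (0,0)
(0,3) ∨ (1,3) = (1,3)
(0,0) ∨ (1,3) = (1,3)
(2,3) ∨ (1,3) = (2,3)

(2,3)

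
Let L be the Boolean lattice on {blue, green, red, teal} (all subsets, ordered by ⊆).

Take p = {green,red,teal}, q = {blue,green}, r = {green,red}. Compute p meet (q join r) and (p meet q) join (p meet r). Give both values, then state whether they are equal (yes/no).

{green,red}; {green,red}; yes

q join r = {blue,green,red}, so p meet (q join r) = {green,red,teal} meet {blue,green,red} = {green,red}.
p meet q = {green} and p meet r = {green,red}, so (p meet q) join (p meet r) = {green} join {green,red} = {green,red}.
Equal: yes.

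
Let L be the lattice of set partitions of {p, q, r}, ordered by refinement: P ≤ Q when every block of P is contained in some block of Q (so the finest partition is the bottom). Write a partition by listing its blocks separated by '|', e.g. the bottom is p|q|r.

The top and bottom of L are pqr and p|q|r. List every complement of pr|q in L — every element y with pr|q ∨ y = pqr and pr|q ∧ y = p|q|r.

Need y with pr|q ∨ y = pqr and pr|q ∧ y = p|q|r.
Checking each element gives: pq|r, p|qr.

pq|r, p|qr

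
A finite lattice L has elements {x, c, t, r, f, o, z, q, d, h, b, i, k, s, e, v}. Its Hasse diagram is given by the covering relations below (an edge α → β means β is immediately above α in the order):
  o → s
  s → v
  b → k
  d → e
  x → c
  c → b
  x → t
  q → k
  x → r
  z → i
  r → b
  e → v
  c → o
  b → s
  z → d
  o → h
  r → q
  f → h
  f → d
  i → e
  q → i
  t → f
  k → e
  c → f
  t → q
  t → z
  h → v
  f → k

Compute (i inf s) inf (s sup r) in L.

i ∧ s = r
s ∨ r = s
r ∧ s = r

r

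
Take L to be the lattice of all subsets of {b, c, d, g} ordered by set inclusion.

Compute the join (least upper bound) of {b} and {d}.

Common upper bounds of {{b}, {d}}: {b,c,d,g}, {b,c,d}, {b,d,g}, {b,d}.
The least among these is {b,d}.

{b,d}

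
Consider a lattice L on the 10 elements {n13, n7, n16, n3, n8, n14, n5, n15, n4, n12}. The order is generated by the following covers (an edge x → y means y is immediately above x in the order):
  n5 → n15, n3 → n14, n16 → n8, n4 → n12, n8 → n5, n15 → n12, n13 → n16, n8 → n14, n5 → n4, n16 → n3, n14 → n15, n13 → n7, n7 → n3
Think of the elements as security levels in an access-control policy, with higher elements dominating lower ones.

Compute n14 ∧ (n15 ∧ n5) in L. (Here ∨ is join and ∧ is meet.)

n8

n15 ∧ n5 = n5
n14 ∧ n5 = n8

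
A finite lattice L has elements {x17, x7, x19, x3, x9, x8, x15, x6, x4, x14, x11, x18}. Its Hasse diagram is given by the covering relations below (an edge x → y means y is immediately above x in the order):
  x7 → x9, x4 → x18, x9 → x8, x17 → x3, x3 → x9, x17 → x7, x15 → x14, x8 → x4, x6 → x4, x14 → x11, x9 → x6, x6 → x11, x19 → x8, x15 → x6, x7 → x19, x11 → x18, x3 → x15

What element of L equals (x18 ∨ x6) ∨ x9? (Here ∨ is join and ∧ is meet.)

x18

x18 ∨ x6 = x18
x18 ∨ x9 = x18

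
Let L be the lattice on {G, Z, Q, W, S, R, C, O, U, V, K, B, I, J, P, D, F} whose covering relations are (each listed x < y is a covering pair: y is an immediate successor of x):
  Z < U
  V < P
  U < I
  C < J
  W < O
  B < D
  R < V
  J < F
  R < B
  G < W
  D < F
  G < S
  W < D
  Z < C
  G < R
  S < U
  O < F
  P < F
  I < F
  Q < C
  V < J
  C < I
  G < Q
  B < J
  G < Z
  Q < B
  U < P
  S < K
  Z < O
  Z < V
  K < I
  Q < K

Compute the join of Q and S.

K

Common upper bounds of {Q, S}: F, I, K.
The least among these is K.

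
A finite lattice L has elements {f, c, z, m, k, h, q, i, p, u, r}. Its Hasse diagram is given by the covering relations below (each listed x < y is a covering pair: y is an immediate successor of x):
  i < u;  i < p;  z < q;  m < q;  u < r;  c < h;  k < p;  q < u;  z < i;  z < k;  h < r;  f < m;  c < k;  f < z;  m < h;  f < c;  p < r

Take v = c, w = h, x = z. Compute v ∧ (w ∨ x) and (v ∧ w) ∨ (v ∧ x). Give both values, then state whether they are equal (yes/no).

c; c; yes

w ∨ x = r, so v ∧ (w ∨ x) = c ∧ r = c.
v ∧ w = c and v ∧ x = f, so (v ∧ w) ∨ (v ∧ x) = c ∨ f = c.
Equal: yes.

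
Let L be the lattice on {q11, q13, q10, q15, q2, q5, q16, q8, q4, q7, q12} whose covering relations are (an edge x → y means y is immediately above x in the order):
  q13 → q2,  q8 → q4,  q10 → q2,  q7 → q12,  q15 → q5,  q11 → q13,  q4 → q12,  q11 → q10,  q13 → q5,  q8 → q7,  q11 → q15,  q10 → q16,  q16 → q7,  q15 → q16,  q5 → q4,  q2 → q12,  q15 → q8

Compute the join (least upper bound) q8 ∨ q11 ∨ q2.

q12

Common upper bounds of {q8, q11, q2}: q12.
The least among these is q12.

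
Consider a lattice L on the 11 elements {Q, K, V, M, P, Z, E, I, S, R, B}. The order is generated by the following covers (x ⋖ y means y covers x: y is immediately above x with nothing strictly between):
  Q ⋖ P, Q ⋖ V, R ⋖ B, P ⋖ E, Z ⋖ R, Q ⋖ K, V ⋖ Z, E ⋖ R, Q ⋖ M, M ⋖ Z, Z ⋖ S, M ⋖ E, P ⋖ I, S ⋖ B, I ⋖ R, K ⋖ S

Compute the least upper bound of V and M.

Common upper bounds of {V, M}: B, R, S, Z.
The least among these is Z.

Z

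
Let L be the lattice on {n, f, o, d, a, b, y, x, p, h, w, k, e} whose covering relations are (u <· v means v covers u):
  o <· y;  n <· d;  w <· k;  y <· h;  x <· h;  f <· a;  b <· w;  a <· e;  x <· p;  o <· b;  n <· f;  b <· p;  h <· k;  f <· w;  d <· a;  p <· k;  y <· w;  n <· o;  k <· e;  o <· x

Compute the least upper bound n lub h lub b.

Common upper bounds of {n, h, b}: e, k.
The least among these is k.

k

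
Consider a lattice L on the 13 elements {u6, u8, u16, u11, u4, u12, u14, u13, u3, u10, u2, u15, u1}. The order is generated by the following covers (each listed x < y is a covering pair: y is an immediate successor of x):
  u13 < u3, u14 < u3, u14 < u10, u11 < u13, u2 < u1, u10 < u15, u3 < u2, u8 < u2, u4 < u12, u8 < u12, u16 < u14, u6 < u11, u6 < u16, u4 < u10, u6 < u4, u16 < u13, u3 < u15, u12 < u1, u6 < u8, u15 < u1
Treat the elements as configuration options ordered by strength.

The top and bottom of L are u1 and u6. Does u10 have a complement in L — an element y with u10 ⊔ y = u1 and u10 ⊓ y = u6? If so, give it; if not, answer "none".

u8

Need y with u10 ∨ y = u1 and u10 ∧ y = u6.
Checking each element gives: u8.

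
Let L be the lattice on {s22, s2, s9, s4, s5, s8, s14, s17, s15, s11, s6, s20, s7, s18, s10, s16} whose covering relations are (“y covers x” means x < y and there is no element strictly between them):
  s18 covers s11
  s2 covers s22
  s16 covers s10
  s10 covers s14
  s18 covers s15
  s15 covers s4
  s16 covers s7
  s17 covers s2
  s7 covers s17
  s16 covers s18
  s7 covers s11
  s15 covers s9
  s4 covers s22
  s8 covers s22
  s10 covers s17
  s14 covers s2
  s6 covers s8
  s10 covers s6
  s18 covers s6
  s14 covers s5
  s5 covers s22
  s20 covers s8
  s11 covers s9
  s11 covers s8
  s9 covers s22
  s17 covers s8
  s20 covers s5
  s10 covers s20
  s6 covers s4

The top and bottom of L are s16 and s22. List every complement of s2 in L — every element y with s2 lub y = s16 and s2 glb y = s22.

s15, s18

Need y with s2 ∨ y = s16 and s2 ∧ y = s22.
Checking each element gives: s15, s18.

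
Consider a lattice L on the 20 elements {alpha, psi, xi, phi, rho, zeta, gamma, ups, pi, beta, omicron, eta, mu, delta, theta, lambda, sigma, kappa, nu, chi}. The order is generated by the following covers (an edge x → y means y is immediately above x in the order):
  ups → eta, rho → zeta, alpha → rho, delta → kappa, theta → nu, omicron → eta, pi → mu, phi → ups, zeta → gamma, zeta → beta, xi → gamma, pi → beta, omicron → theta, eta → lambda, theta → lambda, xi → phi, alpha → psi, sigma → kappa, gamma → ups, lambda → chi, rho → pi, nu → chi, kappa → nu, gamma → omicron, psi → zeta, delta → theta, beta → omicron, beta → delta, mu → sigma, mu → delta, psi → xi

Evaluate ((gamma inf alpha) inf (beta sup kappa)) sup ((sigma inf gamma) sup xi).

gamma ∧ alpha = alpha
beta ∨ kappa = kappa
alpha ∧ kappa = alpha
sigma ∧ gamma = rho
rho ∨ xi = gamma
alpha ∨ gamma = gamma

gamma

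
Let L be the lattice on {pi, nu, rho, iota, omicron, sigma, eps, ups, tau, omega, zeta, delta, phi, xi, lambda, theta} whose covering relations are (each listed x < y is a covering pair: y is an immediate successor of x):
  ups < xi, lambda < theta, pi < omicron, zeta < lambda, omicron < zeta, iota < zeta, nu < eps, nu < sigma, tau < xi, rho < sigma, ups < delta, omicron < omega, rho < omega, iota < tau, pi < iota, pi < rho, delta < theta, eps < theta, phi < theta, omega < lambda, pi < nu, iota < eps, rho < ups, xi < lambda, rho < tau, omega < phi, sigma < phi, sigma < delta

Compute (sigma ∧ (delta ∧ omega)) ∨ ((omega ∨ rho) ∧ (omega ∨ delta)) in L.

delta ∧ omega = rho
sigma ∧ rho = rho
omega ∨ rho = omega
omega ∨ delta = theta
omega ∧ theta = omega
rho ∨ omega = omega

omega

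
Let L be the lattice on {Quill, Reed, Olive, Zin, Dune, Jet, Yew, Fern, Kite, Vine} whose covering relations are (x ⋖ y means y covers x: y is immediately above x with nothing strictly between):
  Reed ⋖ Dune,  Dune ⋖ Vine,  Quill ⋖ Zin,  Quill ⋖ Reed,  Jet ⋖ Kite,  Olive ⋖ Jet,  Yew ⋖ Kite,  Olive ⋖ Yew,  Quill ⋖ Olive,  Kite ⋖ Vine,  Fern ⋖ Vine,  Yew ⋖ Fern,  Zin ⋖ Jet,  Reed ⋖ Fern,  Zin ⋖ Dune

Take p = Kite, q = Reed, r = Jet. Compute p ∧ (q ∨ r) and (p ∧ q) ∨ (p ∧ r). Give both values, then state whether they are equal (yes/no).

Kite; Jet; no

q ∨ r = Vine, so p ∧ (q ∨ r) = Kite ∧ Vine = Kite.
p ∧ q = Quill and p ∧ r = Jet, so (p ∧ q) ∨ (p ∧ r) = Quill ∨ Jet = Jet.
Equal: no.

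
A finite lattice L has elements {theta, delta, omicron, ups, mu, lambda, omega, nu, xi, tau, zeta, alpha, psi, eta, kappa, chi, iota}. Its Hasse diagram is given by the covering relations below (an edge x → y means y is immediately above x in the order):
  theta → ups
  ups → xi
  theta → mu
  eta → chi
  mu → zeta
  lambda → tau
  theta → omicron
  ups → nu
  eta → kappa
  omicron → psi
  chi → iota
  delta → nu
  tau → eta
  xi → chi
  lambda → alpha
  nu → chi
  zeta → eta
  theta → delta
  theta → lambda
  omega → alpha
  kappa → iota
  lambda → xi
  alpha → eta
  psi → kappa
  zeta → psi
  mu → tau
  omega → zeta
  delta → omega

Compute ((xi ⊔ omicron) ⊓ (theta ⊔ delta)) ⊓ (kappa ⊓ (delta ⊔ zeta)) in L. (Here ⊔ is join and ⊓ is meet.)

delta

xi ∨ omicron = iota
theta ∨ delta = delta
iota ∧ delta = delta
delta ∨ zeta = zeta
kappa ∧ zeta = zeta
delta ∧ zeta = delta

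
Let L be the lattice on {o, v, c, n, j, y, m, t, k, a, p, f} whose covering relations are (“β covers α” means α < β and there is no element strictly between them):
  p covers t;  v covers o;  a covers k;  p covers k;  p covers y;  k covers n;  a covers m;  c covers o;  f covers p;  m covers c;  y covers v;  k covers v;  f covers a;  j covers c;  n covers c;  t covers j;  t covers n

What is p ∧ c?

c

Common lower bounds of {p, c}: c, o.
The greatest among these is c.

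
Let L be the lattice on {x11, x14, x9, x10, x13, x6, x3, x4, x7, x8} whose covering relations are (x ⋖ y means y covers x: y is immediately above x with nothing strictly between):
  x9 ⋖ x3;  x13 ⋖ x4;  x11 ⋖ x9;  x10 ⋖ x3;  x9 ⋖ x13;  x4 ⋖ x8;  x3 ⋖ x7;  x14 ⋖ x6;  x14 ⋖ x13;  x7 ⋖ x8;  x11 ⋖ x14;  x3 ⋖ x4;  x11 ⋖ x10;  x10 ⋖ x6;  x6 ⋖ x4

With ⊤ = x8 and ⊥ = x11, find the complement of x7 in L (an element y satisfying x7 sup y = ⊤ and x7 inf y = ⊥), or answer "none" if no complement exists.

x14

Need y with x7 ∨ y = x8 and x7 ∧ y = x11.
Checking each element gives: x14.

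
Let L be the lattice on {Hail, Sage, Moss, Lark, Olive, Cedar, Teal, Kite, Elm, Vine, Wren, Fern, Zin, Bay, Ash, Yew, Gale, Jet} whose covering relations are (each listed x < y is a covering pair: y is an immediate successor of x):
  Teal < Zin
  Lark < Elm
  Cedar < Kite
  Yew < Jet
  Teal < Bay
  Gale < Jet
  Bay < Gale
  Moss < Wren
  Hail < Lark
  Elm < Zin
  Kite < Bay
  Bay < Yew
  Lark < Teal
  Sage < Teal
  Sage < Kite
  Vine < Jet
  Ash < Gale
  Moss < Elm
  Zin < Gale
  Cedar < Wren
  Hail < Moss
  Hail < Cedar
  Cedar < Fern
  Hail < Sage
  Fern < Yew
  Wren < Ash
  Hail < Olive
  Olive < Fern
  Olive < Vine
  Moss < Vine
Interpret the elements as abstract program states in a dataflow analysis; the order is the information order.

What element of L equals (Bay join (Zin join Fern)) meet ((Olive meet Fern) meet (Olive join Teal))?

Olive

Zin ∨ Fern = Jet
Bay ∨ Jet = Jet
Olive ∧ Fern = Olive
Olive ∨ Teal = Yew
Olive ∧ Yew = Olive
Jet ∧ Olive = Olive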